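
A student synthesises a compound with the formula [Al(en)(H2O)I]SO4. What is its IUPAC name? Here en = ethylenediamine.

aqua(ethylenediamine)iodoaluminium(III) sulfate

The 1 sulfate counter-ion carries a total charge of -2, so each complex ion is 2+.
Ligand charges: 1×aqua (neutral), 1×iodo (-1 each), 1×ethylenediamine (neutral); total -1. So Al + (-1) = 2+, giving Al = +3.
Ligands are named alphabetically: aqua before ethylenediamine before iodo.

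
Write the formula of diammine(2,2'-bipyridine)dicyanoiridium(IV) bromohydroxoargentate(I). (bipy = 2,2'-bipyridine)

[Ir(bipy)(CN)2(NH3)2][AgBr(OH)]2

Cation [Ir…]: ligand charges -2, Ir(IV) ⇒ ion charge 2+.
Anion [Ag…]: ligand charges -2, Ag(I) ⇒ ion charge 1−.
One 2+ cation requires 2 of the 1− anion.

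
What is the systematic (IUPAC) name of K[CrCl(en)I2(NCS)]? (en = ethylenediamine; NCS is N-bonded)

potassium chloro(ethylenediamine)diiodoisothiocyanatochromate(III)

The 1 potassium counter-ion carries a total charge of +1, so each complex ion is 1−.
Ligand charges: 1×ethylenediamine (neutral), 2×iodo (-1 each), 1×chloro (-1 each), 1×isothiocyanato (-1 each); total -4. So Cr + (-4) = 1−, giving Cr = +3.
Ligands are named alphabetically: chloro before ethylenediamine before iodo before isothiocyanato.
The complex ion is anionic, so chromium takes the -ate form chromate(III).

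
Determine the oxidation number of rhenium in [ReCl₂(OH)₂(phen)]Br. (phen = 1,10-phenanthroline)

1 bromide outside the brackets (-1 each) → the complex ion is 1+.
Ligand charges: 2×Cl = -2; 2×OH = -2; 1×phen neutral; sum -4.
Re + (-4) = 1+ ⇒ Re is +5.

+5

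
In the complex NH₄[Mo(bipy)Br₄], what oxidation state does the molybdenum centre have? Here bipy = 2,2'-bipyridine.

1 ammonium outside the brackets (+1 each) → the complex ion is 1−.
Ligand charges: 4×Br = -4; 1×bipy neutral; sum -4.
Mo + (-4) = 1− ⇒ Mo is +3.

+3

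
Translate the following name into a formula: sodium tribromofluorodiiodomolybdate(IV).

Ligands: 3 bromo (Br, -1), 2 iodo (I, -1), 1 fluoro (F, -1). Ligand charge sum = -6.
Charge balance with sodium (+1) requires 1 complex ion per 2 sodium.

Na2[MoBr3FI2]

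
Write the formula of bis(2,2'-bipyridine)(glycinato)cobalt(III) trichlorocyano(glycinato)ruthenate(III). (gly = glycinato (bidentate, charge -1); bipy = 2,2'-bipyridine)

[Co(bipy)2(gly)][RuCl3(CN)(gly)]

Cation [Co…]: ligand charges -1, Co(III) ⇒ ion charge 2+.
Anion [Ru…]: ligand charges -5, Ru(III) ⇒ ion charge 2−.
One 2+ cation balances one 2− anion.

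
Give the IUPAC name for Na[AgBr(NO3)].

sodium bromonitratoargentate(I)

The 1 sodium counter-ion carries a total charge of +1, so each complex ion is 1−.
Ligand charges: 1×bromo (-1 each), 1×nitrato (-1 each); total -2. So Ag + (-2) = 1−, giving Ag = +1.
The complex ion is anionic, so silver takes the -ate form argentate(I).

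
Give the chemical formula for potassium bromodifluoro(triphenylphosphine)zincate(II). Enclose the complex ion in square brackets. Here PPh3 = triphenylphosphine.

K[ZnBrF2(PPh3)]

Ligands: 1 triphenylphosphine (PPh3, neutral), 2 fluoro (F, -1), 1 bromo (Br, -1). Ligand charge sum = -3.
With Zn in oxidation state +2, the complex ion is [Zn...]^1−.
Charge balance with potassium (+1) requires 1 complex ion per 1 potassium.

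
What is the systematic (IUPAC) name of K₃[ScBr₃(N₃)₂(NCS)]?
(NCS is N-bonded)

The 3 potassium counter-ions carry a total charge of +3, so each complex ion is 3−.
Ligand charges: 2×azido (-1 each), 1×isothiocyanato (-1 each), 3×bromo (-1 each); total -6. So Sc + (-6) = 3−, giving Sc = +3.
Ligands are named alphabetically: azido before bromo before isothiocyanato.
The complex ion is anionic, so scandium takes the -ate form scandate(III).

potassium diazidotribromoisothiocyanatoscandate(III)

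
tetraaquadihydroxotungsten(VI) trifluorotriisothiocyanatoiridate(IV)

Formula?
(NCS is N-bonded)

Cation [W…]: ligand charges -2, W(VI) ⇒ ion charge 4+.
Anion [Ir…]: ligand charges -6, Ir(IV) ⇒ ion charge 2−.
One 4+ cation requires 2 of the 2− anion.

[W(H2O)4(OH)2][IrF3(NCS)3]2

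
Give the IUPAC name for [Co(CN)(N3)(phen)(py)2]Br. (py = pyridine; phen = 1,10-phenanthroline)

The 1 bromide counter-ion carries a total charge of -1, so each complex ion is 1+.
Ligand charges: 1×azido (-1 each), 2×pyridine (neutral), 1×1,10-phenanthroline (neutral), 1×cyano (-1 each); total -2. So Co + (-2) = 1+, giving Co = +3.
Ligands are named alphabetically: azido before cyano before phenanthroline before pyridine.

azidocyano(1,10-phenanthroline)bis(pyridine)cobalt(III) bromide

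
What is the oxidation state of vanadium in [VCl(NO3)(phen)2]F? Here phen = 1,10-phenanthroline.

+3

1 fluoride outside the brackets (-1 each) → the complex ion is 1+.
Ligand charges: 2×phen neutral; 1×NO3 = -1; 1×Cl = -1; sum -2.
V + (-2) = 1+ ⇒ V is +3.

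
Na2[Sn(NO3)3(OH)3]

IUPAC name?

sodium trihydroxotrinitratostannate(IV)

The 2 sodium counter-ions carry a total charge of +2, so each complex ion is 2−.
Ligand charges: 3×hydroxo (-1 each), 3×nitrato (-1 each); total -6. So Sn + (-6) = 2−, giving Sn = +4.
Ligands are named alphabetically: hydroxo before nitrato.
The complex ion is anionic, so tin takes the -ate form stannate(IV).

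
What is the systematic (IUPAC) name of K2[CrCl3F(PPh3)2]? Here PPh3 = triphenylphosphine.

The 2 potassium counter-ions carry a total charge of +2, so each complex ion is 2−.
Ligand charges: 2×triphenylphosphine (neutral), 1×fluoro (-1 each), 3×chloro (-1 each); total -4. So Cr + (-4) = 2−, giving Cr = +2.
Ligands are named alphabetically: chloro before fluoro before triphenylphosphine.
The complex ion is anionic, so chromium takes the -ate form chromate(II).

potassium trichlorofluorobis(triphenylphosphine)chromate(II)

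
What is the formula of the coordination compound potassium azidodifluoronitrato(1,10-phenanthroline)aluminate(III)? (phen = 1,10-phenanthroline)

K[AlF2(N3)(NO3)(phen)]

Ligands: 1 1,10-phenanthroline (phen, neutral), 1 azido (N3, -1), 2 fluoro (F, -1), 1 nitrato (NO3, -1). Ligand charge sum = -4.
With Al in oxidation state +3, the complex ion is [Al...]^1−.
Charge balance with potassium (+1) requires 1 complex ion per 1 potassium.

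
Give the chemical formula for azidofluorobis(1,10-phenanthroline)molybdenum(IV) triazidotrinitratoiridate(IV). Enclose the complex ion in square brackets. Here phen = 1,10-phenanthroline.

Cation [Mo…]: ligand charges -2, Mo(IV) ⇒ ion charge 2+.
Anion [Ir…]: ligand charges -6, Ir(IV) ⇒ ion charge 2−.
One 2+ cation balances one 2− anion.

[MoF(N3)(phen)2][Ir(N3)3(NO3)3]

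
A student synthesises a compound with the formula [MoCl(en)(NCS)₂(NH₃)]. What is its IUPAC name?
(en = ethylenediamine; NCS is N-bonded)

amminechloro(ethylenediamine)diisothiocyanatomolybdenum(III)

There is no counter-ion, so the complex is neutral overall.
Ligand charges: 1×ethylenediamine (neutral), 1×ammine (neutral), 1×chloro (-1 each), 2×isothiocyanato (-1 each); total -3. So Mo + (-3) = 0, giving Mo = +3.
Ligands are named alphabetically: ammine before chloro before ethylenediamine before isothiocyanato.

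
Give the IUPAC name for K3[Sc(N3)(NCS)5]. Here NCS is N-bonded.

potassium azidopentaisothiocyanatoscandate(III)

The 3 potassium counter-ions carry a total charge of +3, so each complex ion is 3−.
Ligand charges: 1×azido (-1 each), 5×isothiocyanato (-1 each); total -6. So Sc + (-6) = 3−, giving Sc = +3.
Ligands are named alphabetically: azido before isothiocyanato.
The complex ion is anionic, so scandium takes the -ate form scandate(III).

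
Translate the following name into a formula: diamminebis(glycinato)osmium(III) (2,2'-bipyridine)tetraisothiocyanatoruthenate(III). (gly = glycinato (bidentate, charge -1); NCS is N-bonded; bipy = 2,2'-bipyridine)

Cation [Os…]: ligand charges -2, Os(III) ⇒ ion charge 1+.
Anion [Ru…]: ligand charges -4, Ru(III) ⇒ ion charge 1−.
One 1+ cation balances one 1− anion.

[Os(gly)2(NH3)2][Ru(bipy)(NCS)4]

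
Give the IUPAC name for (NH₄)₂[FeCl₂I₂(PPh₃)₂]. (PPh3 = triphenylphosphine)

ammonium dichlorodiiodobis(triphenylphosphine)ferrate(II)

The 2 ammonium counter-ions carry a total charge of +2, so each complex ion is 2−.
Ligand charges: 2×triphenylphosphine (neutral), 2×iodo (-1 each), 2×chloro (-1 each); total -4. So Fe + (-4) = 2−, giving Fe = +2.
The complex ion is anionic, so iron takes the -ate form ferrate(II).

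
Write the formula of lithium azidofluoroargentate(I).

Li[AgF(N3)]

Ligands: 1 azido (N3, -1), 1 fluoro (F, -1). Ligand charge sum = -2.
Charge balance with lithium (+1) requires 1 complex ion per 1 lithium.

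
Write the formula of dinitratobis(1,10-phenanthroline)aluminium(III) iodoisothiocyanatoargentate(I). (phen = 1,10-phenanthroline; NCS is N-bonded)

Cation [Al…]: ligand charges -2, Al(III) ⇒ ion charge 1+.
Anion [Ag…]: ligand charges -2, Ag(I) ⇒ ion charge 1−.
One 1+ cation balances one 1− anion.

[Al(NO3)2(phen)2][AgI(NCS)]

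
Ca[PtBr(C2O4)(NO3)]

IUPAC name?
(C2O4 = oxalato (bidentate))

The 1 calcium counter-ion carries a total charge of +2, so each complex ion is 2−.
Ligand charges: 1×oxalato (-2 each), 1×nitrato (-1 each), 1×bromo (-1 each); total -4. So Pt + (-4) = 2−, giving Pt = +2.
Ligands are named alphabetically: bromo before nitrato before oxalato.
The complex ion is anionic, so platinum takes the -ate form platinate(II).

calcium bromonitratooxalatoplatinate(II)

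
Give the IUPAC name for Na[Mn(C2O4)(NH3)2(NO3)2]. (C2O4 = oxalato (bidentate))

sodium diamminedinitratooxalatomanganate(III)

The 1 sodium counter-ion carries a total charge of +1, so each complex ion is 1−.
Ligand charges: 2×ammine (neutral), 2×nitrato (-1 each), 1×oxalato (-2 each); total -4. So Mn + (-4) = 1−, giving Mn = +3.
Ligands are named alphabetically: ammine before nitrato before oxalato.
The complex ion is anionic, so manganese takes the -ate form manganate(III).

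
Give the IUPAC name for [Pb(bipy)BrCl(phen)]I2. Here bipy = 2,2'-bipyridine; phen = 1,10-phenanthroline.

(2,2'-bipyridine)bromochloro(1,10-phenanthroline)lead(IV) iodide

The 2 iodide counter-ions carry a total charge of -2, so each complex ion is 2+.
Ligand charges: 1×2,2'-bipyridine (neutral), 1×bromo (-1 each), 1×1,10-phenanthroline (neutral), 1×chloro (-1 each); total -2. So Pb + (-2) = 2+, giving Pb = +4.
Ligands are named alphabetically: bipyridine before bromo before chloro before phenanthroline.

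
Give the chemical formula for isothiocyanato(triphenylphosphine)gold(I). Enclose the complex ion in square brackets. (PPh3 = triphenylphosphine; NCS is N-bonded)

[Au(NCS)(PPh3)]

Ligands: 1 triphenylphosphine (PPh3, neutral), 1 isothiocyanato (NCS, -1). Ligand charge sum = -1.
With Au in oxidation state +1, the complex ion is [Au...].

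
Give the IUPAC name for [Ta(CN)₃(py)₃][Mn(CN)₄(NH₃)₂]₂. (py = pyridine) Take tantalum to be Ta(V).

tricyanotris(pyridine)tantalum(V) diamminetetracyanomanganate(III)

Both ions are complex: the cation is named first with the plain metal name, the anion second with the -ate form; each ion's ligands are alphabetised independently.
Ta is given as +5; the cation's ligand charges sum to -3, so the complex cation is 2+.
With 2 anions per cation, each anion must be 2/2 = 1−.
Anion: ligand charges sum to -4; for the ion to be 1−, Mn = +3.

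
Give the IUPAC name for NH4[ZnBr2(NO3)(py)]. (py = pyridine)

ammonium dibromonitrato(pyridine)zincate(II)

The 1 ammonium counter-ion carries a total charge of +1, so each complex ion is 1−.
Ligand charges: 1×pyridine (neutral), 1×nitrato (-1 each), 2×bromo (-1 each); total -3. So Zn + (-3) = 1−, giving Zn = +2.
The complex ion is anionic, so zinc takes the -ate form zincate(II).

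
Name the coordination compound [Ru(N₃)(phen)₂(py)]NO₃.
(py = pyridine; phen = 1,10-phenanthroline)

azidobis(1,10-phenanthroline)(pyridine)ruthenium(II) nitrate

The 1 nitrate counter-ion carries a total charge of -1, so each complex ion is 1+.
Ligand charges: 1×pyridine (neutral), 1×azido (-1 each), 2×1,10-phenanthroline (neutral); total -1. So Ru + (-1) = 1+, giving Ru = +2.
Ligands are named alphabetically: azido before phenanthroline before pyridine.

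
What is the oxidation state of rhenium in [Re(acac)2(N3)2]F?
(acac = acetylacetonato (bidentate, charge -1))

+5

1 fluoride outside the brackets (-1 each) → the complex ion is 1+.
Ligand charges: 2×N3 = -2; 2×acac = -2; sum -4.
Re + (-4) = 1+ ⇒ Re is +5.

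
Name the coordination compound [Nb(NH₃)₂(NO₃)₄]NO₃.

The 1 nitrate counter-ion carries a total charge of -1, so each complex ion is 1+.
Ligand charges: 4×nitrato (-1 each), 2×ammine (neutral); total -4. So Nb + (-4) = 1+, giving Nb = +5.
Ligands are named alphabetically: ammine before nitrato.

diamminetetranitratoniobium(V) nitrate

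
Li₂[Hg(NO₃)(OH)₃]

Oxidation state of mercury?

2 lithium outside the brackets (+1 each) → the complex ion is 2−.
Ligand charges: 3×OH = -3; 1×NO3 = -1; sum -4.
Hg + (-4) = 2− ⇒ Hg is +2.

+2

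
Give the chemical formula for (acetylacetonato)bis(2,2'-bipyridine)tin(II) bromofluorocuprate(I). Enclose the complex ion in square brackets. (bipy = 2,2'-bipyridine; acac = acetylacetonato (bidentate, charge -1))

[Sn(acac)(bipy)2][CuBrF]

Cation [Sn…]: ligand charges -1, Sn(II) ⇒ ion charge 1+.
Anion [Cu…]: ligand charges -2, Cu(I) ⇒ ion charge 1−.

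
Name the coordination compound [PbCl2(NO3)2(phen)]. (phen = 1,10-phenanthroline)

dichlorodinitrato(1,10-phenanthroline)lead(IV)

There is no counter-ion, so the complex is neutral overall.
Ligand charges: 1×1,10-phenanthroline (neutral), 2×nitrato (-1 each), 2×chloro (-1 each); total -4. So Pb + (-4) = 0, giving Pb = +4.
Ligands are named alphabetically: chloro before nitrato before phenanthroline.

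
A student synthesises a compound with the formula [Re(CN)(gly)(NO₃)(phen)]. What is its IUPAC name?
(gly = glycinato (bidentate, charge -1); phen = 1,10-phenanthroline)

There is no counter-ion, so the complex is neutral overall.
Ligand charges: 1×nitrato (-1 each), 1×glycinato (-1 each), 1×1,10-phenanthroline (neutral), 1×cyano (-1 each); total -3. So Re + (-3) = 0, giving Re = +3.
Ligands are named alphabetically: cyano before glycinato before nitrato before phenanthroline.

cyano(glycinato)nitrato(1,10-phenanthroline)rhenium(III)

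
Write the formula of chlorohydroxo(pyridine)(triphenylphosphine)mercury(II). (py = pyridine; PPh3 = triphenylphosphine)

[HgCl(OH)(PPh3)(py)]

Ligands: 1 hydroxo (OH, -1), 1 pyridine (py, neutral), 1 chloro (Cl, -1), 1 triphenylphosphine (PPh3, neutral). Ligand charge sum = -2.
With Hg in oxidation state +2, the complex ion is [Hg...].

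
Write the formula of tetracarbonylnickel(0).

Ligands: 4 carbonyl (CO, neutral). Ligand charge sum = 0.
With Ni in oxidation state 0, the complex ion is [Ni...].

[Ni(CO)4]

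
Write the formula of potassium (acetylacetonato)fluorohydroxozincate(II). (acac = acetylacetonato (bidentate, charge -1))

Ligands: 1 acetylacetonato (acac, -1), 1 fluoro (F, -1), 1 hydroxo (OH, -1). Ligand charge sum = -3.
Charge balance with potassium (+1) requires 1 complex ion per 1 potassium.

K[Zn(acac)F(OH)]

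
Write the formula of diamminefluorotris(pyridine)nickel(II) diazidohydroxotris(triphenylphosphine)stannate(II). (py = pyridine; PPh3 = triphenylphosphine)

[NiF(NH3)2(py)3][Sn(N3)2(OH)(PPh3)3]

Cation [Ni…]: ligand charges -1, Ni(II) ⇒ ion charge 1+.
Anion [Sn…]: ligand charges -3, Sn(II) ⇒ ion charge 1−.
One 1+ cation balances one 1− anion.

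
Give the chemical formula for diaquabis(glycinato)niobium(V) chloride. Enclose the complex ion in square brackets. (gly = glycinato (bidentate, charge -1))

[Nb(gly)2(H2O)2]Cl3

Ligands: 2 glycinato (gly, -1), 2 aqua (H2O, neutral). Ligand charge sum = -2.
With Nb in oxidation state +5, the complex ion is [Nb...]^3+.
Charge balance with chloride (-1) requires 1 complex ion per 3 chloride.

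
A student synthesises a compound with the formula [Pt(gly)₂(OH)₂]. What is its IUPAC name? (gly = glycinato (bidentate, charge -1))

bis(glycinato)dihydroxoplatinum(IV)

There is no counter-ion, so the complex is neutral overall.
Ligand charges: 2×glycinato (-1 each), 2×hydroxo (-1 each); total -4. So Pt + (-4) = 0, giving Pt = +4.
Ligands are named alphabetically: glycinato before hydroxo.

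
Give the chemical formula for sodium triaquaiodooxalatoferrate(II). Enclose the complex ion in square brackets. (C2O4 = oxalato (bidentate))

Na[Fe(C2O4)(H2O)3I]

Ligands: 1 oxalato (C2O4, -2), 3 aqua (H2O, neutral), 1 iodo (I, -1). Ligand charge sum = -3.
With Fe in oxidation state +2, the complex ion is [Fe...]^1−.
Charge balance with sodium (+1) requires 1 complex ion per 1 sodium.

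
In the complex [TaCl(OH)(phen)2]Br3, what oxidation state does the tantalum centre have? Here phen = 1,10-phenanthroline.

+5

3 bromide outside the brackets (-1 each) → the complex ion is 3+.
Ligand charges: 2×phen neutral; 1×OH = -1; 1×Cl = -1; sum -2.
Ta + (-2) = 3+ ⇒ Ta is +5.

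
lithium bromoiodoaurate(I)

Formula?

Li[AuBrI]

Ligands: 1 bromo (Br, -1), 1 iodo (I, -1). Ligand charge sum = -2.
Charge balance with lithium (+1) requires 1 complex ion per 1 lithium.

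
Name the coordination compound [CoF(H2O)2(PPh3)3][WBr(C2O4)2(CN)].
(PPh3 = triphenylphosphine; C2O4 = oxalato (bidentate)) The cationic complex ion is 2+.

diaquafluorotris(triphenylphosphine)cobalt(III) bromocyanodioxalatotungstate(IV)

The complex cation is given as 2+; its ligand charges sum to -1, so Co = +3.
A 1:1 salt means the anion carries the equal and opposite charge, 2−.
Anion: ligand charges sum to -6; for the ion to be 2−, W = +4.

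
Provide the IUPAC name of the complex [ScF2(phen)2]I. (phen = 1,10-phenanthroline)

difluorobis(1,10-phenanthroline)scandium(III) iodide

The 1 iodide counter-ion carries a total charge of -1, so each complex ion is 1+.
Ligand charges: 2×1,10-phenanthroline (neutral), 2×fluoro (-1 each); total -2. So Sc + (-2) = 1+, giving Sc = +3.
Ligands are named alphabetically: fluoro before phenanthroline.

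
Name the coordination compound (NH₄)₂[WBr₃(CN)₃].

ammonium tribromotricyanotungstate(IV)

The 2 ammonium counter-ions carry a total charge of +2, so each complex ion is 2−.
Ligand charges: 3×cyano (-1 each), 3×bromo (-1 each); total -6. So W + (-6) = 2−, giving W = +4.
Ligands are named alphabetically: bromo before cyano.
The complex ion is anionic, so tungsten takes the -ate form tungstate(IV).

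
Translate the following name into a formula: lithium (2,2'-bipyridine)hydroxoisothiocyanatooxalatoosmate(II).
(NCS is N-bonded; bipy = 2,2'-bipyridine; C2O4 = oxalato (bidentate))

Ligands: 1 isothiocyanato (NCS, -1), 1 2,2'-bipyridine (bipy, neutral), 1 hydroxo (OH, -1), 1 oxalato (C2O4, -2). Ligand charge sum = -4.
With Os in oxidation state +2, the complex ion is [Os...]^2−.
Charge balance with lithium (+1) requires 1 complex ion per 2 lithium.

Li2[Os(bipy)(C2O4)(NCS)(OH)]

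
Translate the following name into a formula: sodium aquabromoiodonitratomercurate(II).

Ligands: 1 bromo (Br, -1), 1 nitrato (NO3, -1), 1 iodo (I, -1), 1 aqua (H2O, neutral). Ligand charge sum = -3.
Charge balance with sodium (+1) requires 1 complex ion per 1 sodium.

Na[HgBr(H2O)I(NO3)]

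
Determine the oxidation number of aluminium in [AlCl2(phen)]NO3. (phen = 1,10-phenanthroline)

+3

1 nitrate outside the brackets (-1 each) → the complex ion is 1+.
Ligand charges: 2×Cl = -2; 1×phen neutral; sum -2.
Al + (-2) = 1+ ⇒ Al is +3.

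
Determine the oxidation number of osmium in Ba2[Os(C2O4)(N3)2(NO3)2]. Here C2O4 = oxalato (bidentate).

+2

2 barium outside the brackets (+2 each) → the complex ion is 4−.
Ligand charges: 2×NO3 = -2; 1×C2O4 = -2; 2×N3 = -2; sum -6.
Os + (-6) = 4− ⇒ Os is +2.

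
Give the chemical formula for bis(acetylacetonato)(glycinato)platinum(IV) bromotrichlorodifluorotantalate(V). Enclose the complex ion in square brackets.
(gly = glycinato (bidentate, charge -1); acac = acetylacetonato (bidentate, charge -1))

Cation [Pt…]: ligand charges -3, Pt(IV) ⇒ ion charge 1+.
Anion [Ta…]: ligand charges -6, Ta(V) ⇒ ion charge 1−.
One 1+ cation balances one 1− anion.

[Pt(acac)2(gly)][TaBrCl3F2]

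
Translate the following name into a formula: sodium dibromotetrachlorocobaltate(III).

Na3[CoBr2Cl4]

Ligands: 2 bromo (Br, -1), 4 chloro (Cl, -1). Ligand charge sum = -6.
With Co in oxidation state +3, the complex ion is [Co...]^3−.
Charge balance with sodium (+1) requires 1 complex ion per 3 sodium.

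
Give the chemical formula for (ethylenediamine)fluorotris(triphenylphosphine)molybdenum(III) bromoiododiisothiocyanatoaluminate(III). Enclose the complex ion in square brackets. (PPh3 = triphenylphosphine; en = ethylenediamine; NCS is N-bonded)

[Mo(en)F(PPh3)3][AlBrI(NCS)2]2

Cation [Mo…]: ligand charges -1, Mo(III) ⇒ ion charge 2+.
Anion [Al…]: ligand charges -4, Al(III) ⇒ ion charge 1−.
One 2+ cation requires 2 of the 1− anion.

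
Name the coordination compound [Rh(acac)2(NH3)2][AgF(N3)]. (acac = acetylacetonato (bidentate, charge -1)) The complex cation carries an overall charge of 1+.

The complex cation is given as 1+; its ligand charges sum to -2, so Rh = +3.
A 1:1 salt means the anion carries the equal and opposite charge, 1−.
Anion: ligand charges sum to -2; for the ion to be 1−, Ag = +1.

bis(acetylacetonato)diamminerhodium(III) azidofluoroargentate(I)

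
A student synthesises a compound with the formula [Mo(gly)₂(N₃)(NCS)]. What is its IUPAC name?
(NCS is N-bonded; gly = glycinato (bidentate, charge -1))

azidobis(glycinato)isothiocyanatomolybdenum(IV)

There is no counter-ion, so the complex is neutral overall.
Ligand charges: 1×azido (-1 each), 1×isothiocyanato (-1 each), 2×glycinato (-1 each); total -4. So Mo + (-4) = 0, giving Mo = +4.
Ligands are named alphabetically: azido before glycinato before isothiocyanato.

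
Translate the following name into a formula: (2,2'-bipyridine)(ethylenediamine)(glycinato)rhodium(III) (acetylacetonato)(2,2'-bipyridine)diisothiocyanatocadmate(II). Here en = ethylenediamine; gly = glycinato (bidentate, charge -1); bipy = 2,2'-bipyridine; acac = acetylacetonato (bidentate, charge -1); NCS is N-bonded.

Cation [Rh…]: ligand charges -1, Rh(III) ⇒ ion charge 2+.
Anion [Cd…]: ligand charges -3, Cd(II) ⇒ ion charge 1−.
One 2+ cation requires 2 of the 1− anion.

[Rh(bipy)(en)(gly)][Cd(acac)(bipy)(NCS)2]2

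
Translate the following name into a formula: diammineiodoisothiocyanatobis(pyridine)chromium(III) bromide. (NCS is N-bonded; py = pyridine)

Ligands: 1 isothiocyanato (NCS, -1), 1 iodo (I, -1), 2 ammine (NH3, neutral), 2 pyridine (py, neutral). Ligand charge sum = -2.
With Cr in oxidation state +3, the complex ion is [Cr...]^1+.
Charge balance with bromide (-1) requires 1 complex ion per 1 bromide.

[CrI(NCS)(NH3)2(py)2]Br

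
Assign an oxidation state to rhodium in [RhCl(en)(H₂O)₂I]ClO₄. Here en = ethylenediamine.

1 perchlorate outside the brackets (-1 each) → the complex ion is 1+.
Ligand charges: 2×H2O neutral; 1×en neutral; 1×I = -1; 1×Cl = -1; sum -2.
Rh + (-2) = 1+ ⇒ Rh is +3.

+3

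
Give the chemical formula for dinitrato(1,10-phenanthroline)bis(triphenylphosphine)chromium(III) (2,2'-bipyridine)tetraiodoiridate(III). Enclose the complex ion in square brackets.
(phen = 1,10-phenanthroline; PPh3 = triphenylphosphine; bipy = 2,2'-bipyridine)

[Cr(NO3)2(phen)(PPh3)2][Ir(bipy)I4]

Cation [Cr…]: ligand charges -2, Cr(III) ⇒ ion charge 1+.
Anion [Ir…]: ligand charges -4, Ir(III) ⇒ ion charge 1−.
One 1+ cation balances one 1− anion.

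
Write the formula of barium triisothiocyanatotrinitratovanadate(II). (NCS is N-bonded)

Ba2[V(NCS)3(NO3)3]

Ligands: 3 isothiocyanato (NCS, -1), 3 nitrato (NO3, -1). Ligand charge sum = -6.
Charge balance with barium (+2) requires 1 complex ion per 2 barium.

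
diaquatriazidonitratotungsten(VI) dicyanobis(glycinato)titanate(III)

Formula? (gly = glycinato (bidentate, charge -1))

[W(H2O)2(N3)3(NO3)][Ti(CN)2(gly)2]2

Cation [W…]: ligand charges -4, W(VI) ⇒ ion charge 2+.
Anion [Ti…]: ligand charges -4, Ti(III) ⇒ ion charge 1−.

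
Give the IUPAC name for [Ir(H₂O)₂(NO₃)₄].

diaquatetranitratoiridium(IV)

There is no counter-ion, so the complex is neutral overall.
Ligand charges: 4×nitrato (-1 each), 2×aqua (neutral); total -4. So Ir + (-4) = 0, giving Ir = +4.
Ligands are named alphabetically: aqua before nitrato.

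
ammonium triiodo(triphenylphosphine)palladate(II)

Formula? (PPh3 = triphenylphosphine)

NH4[PdI3(PPh3)]

Ligands: 1 triphenylphosphine (PPh3, neutral), 3 iodo (I, -1). Ligand charge sum = -3.
With Pd in oxidation state +2, the complex ion is [Pd...]^1−.
Charge balance with ammonium (+1) requires 1 complex ion per 1 ammonium.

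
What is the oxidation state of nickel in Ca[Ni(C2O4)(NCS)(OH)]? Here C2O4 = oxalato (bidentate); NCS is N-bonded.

1 calcium outside the brackets (+2 each) → the complex ion is 2−.
Ligand charges: 1×C2O4 = -2; 1×OH = -1; 1×NCS = -1; sum -4.
Ni + (-4) = 2− ⇒ Ni is +2.

+2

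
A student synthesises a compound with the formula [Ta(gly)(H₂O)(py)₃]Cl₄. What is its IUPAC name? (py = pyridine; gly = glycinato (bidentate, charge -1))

The 4 chloride counter-ions carry a total charge of -4, so each complex ion is 4+.
Ligand charges: 3×pyridine (neutral), 1×glycinato (-1 each), 1×aqua (neutral); total -1. So Ta + (-1) = 4+, giving Ta = +5.
Ligands are named alphabetically: aqua before glycinato before pyridine.

aqua(glycinato)tris(pyridine)tantalum(V) chloride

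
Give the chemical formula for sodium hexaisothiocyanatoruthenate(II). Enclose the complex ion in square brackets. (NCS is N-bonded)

Ligands: 6 isothiocyanato (NCS, -1). Ligand charge sum = -6.
With Ru in oxidation state +2, the complex ion is [Ru...]^4−.
Charge balance with sodium (+1) requires 1 complex ion per 4 sodium.

Na4[Ru(NCS)6]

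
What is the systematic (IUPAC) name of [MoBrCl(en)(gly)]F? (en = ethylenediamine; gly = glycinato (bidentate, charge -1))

bromochloro(ethylenediamine)(glycinato)molybdenum(IV) fluoride

The 1 fluoride counter-ion carries a total charge of -1, so each complex ion is 1+.
Ligand charges: 1×chloro (-1 each), 1×bromo (-1 each), 1×ethylenediamine (neutral), 1×glycinato (-1 each); total -3. So Mo + (-3) = 1+, giving Mo = +4.
Ligands are named alphabetically: bromo before chloro before ethylenediamine before glycinato.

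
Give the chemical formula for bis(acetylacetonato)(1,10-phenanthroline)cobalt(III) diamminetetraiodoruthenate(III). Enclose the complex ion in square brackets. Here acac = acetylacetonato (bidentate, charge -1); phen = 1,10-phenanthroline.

[Co(acac)2(phen)][RuI4(NH3)2]

Cation [Co…]: ligand charges -2, Co(III) ⇒ ion charge 1+.
Anion [Ru…]: ligand charges -4, Ru(III) ⇒ ion charge 1−.
One 1+ cation balances one 1− anion.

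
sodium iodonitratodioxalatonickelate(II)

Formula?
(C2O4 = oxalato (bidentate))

Ligands: 2 oxalato (C2O4, -2), 1 nitrato (NO3, -1), 1 iodo (I, -1). Ligand charge sum = -6.
With Ni in oxidation state +2, the complex ion is [Ni...]^4−.
Charge balance with sodium (+1) requires 1 complex ion per 4 sodium.

Na4[Ni(C2O4)2I(NO3)]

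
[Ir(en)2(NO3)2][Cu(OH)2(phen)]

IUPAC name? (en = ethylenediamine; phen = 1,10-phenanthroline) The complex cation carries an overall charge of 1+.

Both ions are complex: the cation is named first with the plain metal name, the anion second with the -ate form; each ion's ligands are alphabetised independently.
The complex cation is given as 1+; its ligand charges sum to -2, so Ir = +3.
A 1:1 salt means the anion carries the equal and opposite charge, 1−.
Anion: ligand charges sum to -2; for the ion to be 1−, Cu = +1.

bis(ethylenediamine)dinitratoiridium(III) dihydroxo(1,10-phenanthroline)cuprate(I)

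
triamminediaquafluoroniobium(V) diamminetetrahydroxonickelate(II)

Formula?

Cation [Nb…]: ligand charges -1, Nb(V) ⇒ ion charge 4+.
Anion [Ni…]: ligand charges -4, Ni(II) ⇒ ion charge 2−.

[NbF(H2O)2(NH3)3][Ni(NH3)2(OH)4]2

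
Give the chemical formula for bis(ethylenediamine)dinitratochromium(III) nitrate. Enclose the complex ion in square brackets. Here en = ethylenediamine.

[Cr(en)2(NO3)2]NO3

Ligands: 2 nitrato (NO3, -1), 2 ethylenediamine (en, neutral). Ligand charge sum = -2.
Charge balance with nitrate (-1) requires 1 complex ion per 1 nitrate.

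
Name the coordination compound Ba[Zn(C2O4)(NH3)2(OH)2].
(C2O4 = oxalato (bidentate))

The 1 barium counter-ion carries a total charge of +2, so each complex ion is 2−.
Ligand charges: 2×hydroxo (-1 each), 2×ammine (neutral), 1×oxalato (-2 each); total -4. So Zn + (-4) = 2−, giving Zn = +2.
Ligands are named alphabetically: ammine before hydroxo before oxalato.
The complex ion is anionic, so zinc takes the -ate form zincate(II).

barium diamminedihydroxooxalatozincate(II)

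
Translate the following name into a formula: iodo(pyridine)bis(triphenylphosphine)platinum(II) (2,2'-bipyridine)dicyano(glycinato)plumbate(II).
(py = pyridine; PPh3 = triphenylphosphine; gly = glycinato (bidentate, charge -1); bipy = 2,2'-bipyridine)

[PtI(PPh3)2(py)][Pb(bipy)(CN)2(gly)]

Cation [Pt…]: ligand charges -1, Pt(II) ⇒ ion charge 1+.
Anion [Pb…]: ligand charges -3, Pb(II) ⇒ ion charge 1−.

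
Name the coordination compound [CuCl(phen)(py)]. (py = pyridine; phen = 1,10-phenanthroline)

chloro(1,10-phenanthroline)(pyridine)copper(I)

There is no counter-ion, so the complex is neutral overall.
Ligand charges: 1×chloro (-1 each), 1×pyridine (neutral), 1×1,10-phenanthroline (neutral); total -1. So Cu + (-1) = 0, giving Cu = +1.
Ligands are named alphabetically: chloro before phenanthroline before pyridine.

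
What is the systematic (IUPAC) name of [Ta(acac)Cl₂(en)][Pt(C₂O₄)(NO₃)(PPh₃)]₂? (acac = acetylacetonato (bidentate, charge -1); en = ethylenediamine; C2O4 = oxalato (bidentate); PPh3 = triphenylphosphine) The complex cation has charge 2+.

The complex cation is given as 2+; its ligand charges sum to -3, so Ta = +5.
With 2 anions per cation, each anion must be 2/2 = 1−.
Anion: ligand charges sum to -3; for the ion to be 1−, Pt = +2.

(acetylacetonato)dichloro(ethylenediamine)tantalum(V) nitratooxalato(triphenylphosphine)platinate(II)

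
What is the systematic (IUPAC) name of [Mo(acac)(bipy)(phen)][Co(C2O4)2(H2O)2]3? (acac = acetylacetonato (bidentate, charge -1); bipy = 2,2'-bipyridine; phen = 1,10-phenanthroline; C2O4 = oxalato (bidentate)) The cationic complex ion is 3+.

Both ions are complex: the cation is named first with the plain metal name, the anion second with the -ate form; each ion's ligands are alphabetised independently.
The complex cation is given as 3+; its ligand charges sum to -1, so Mo = +4.
With 3 anions per cation, each anion must be 3/3 = 1−.
Anion: ligand charges sum to -4; for the ion to be 1−, Co = +3.

(acetylacetonato)(2,2'-bipyridine)(1,10-phenanthroline)molybdenum(IV) diaquadioxalatocobaltate(III)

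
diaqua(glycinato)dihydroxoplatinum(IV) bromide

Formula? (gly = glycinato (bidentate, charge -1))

Ligands: 2 aqua (H2O, neutral), 1 glycinato (gly, -1), 2 hydroxo (OH, -1). Ligand charge sum = -3.
Charge balance with bromide (-1) requires 1 complex ion per 1 bromide.

[Pt(gly)(H2O)2(OH)2]Br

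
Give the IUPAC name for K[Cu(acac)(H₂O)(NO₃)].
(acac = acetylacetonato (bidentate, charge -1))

The 1 potassium counter-ion carries a total charge of +1, so each complex ion is 1−.
Ligand charges: 1×aqua (neutral), 1×nitrato (-1 each), 1×acetylacetonato (-1 each); total -2. So Cu + (-2) = 1−, giving Cu = +1.
The complex ion is anionic, so copper takes the -ate form cuprate(I).

potassium (acetylacetonato)aquanitratocuprate(I)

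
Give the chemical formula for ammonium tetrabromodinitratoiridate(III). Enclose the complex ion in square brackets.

Ligands: 2 nitrato (NO3, -1), 4 bromo (Br, -1). Ligand charge sum = -6.
With Ir in oxidation state +3, the complex ion is [Ir...]^3−.
Charge balance with ammonium (+1) requires 1 complex ion per 3 ammonium.

(NH4)3[IrBr4(NO3)2]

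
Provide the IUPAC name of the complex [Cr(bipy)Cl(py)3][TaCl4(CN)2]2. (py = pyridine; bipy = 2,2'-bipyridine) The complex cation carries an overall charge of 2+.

Both ions are complex: the cation is named first with the plain metal name, the anion second with the -ate form; each ion's ligands are alphabetised independently.
The complex cation is given as 2+; its ligand charges sum to -1, so Cr = +3.
With 2 anions per cation, each anion must be 2/2 = 1−.
Anion: ligand charges sum to -6; for the ion to be 1−, Ta = +5.

(2,2'-bipyridine)chlorotris(pyridine)chromium(III) tetrachlorodicyanotantalate(V)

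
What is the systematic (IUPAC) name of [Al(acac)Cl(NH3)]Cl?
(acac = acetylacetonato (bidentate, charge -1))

The 1 chloride counter-ion carries a total charge of -1, so each complex ion is 1+.
Ligand charges: 1×acetylacetonato (-1 each), 1×ammine (neutral), 1×chloro (-1 each); total -2. So Al + (-2) = 1+, giving Al = +3.
Ligands are named alphabetically: acetylacetonato before ammine before chloro.

(acetylacetonato)amminechloroaluminium(III) chloride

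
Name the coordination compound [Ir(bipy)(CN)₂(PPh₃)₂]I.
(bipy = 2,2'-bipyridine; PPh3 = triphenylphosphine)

(2,2'-bipyridine)dicyanobis(triphenylphosphine)iridium(III) iodide

The 1 iodide counter-ion carries a total charge of -1, so each complex ion is 1+.
Ligand charges: 1×2,2'-bipyridine (neutral), 2×triphenylphosphine (neutral), 2×cyano (-1 each); total -2. So Ir + (-2) = 1+, giving Ir = +3.
Ligands are named alphabetically: bipyridine before cyano before triphenylphosphine.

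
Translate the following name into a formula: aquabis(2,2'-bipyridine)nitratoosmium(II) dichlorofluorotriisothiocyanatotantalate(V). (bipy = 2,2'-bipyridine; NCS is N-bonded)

[Os(bipy)2(H2O)(NO3)][TaCl2F(NCS)3]

Cation [Os…]: ligand charges -1, Os(II) ⇒ ion charge 1+.
Anion [Ta…]: ligand charges -6, Ta(V) ⇒ ion charge 1−.
One 1+ cation balances one 1− anion.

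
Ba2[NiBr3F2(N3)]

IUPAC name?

barium azidotribromodifluoronickelate(II)

The 2 barium counter-ions carry a total charge of +4, so each complex ion is 4−.
Ligand charges: 2×fluoro (-1 each), 3×bromo (-1 each), 1×azido (-1 each); total -6. So Ni + (-6) = 4−, giving Ni = +2.
The complex ion is anionic, so nickel takes the -ate form nickelate(II).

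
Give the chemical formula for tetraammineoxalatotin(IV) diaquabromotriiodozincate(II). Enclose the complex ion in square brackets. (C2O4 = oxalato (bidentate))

Cation [Sn…]: ligand charges -2, Sn(IV) ⇒ ion charge 2+.
Anion [Zn…]: ligand charges -4, Zn(II) ⇒ ion charge 2−.
One 2+ cation balances one 2− anion.

[Sn(C2O4)(NH3)4][ZnBr(H2O)2I3]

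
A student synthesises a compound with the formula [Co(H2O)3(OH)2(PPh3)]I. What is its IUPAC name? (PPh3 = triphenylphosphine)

triaquadihydroxo(triphenylphosphine)cobalt(III) iodide

The 1 iodide counter-ion carries a total charge of -1, so each complex ion is 1+.
Ligand charges: 1×triphenylphosphine (neutral), 3×aqua (neutral), 2×hydroxo (-1 each); total -2. So Co + (-2) = 1+, giving Co = +3.
Ligands are named alphabetically: aqua before hydroxo before triphenylphosphine.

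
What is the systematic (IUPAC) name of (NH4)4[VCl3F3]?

ammonium trichlorotrifluorovanadate(II)

The 4 ammonium counter-ions carry a total charge of +4, so each complex ion is 4−.
Ligand charges: 3×fluoro (-1 each), 3×chloro (-1 each); total -6. So V + (-6) = 4−, giving V = +2.
Ligands are named alphabetically: chloro before fluoro.
The complex ion is anionic, so vanadium takes the -ate form vanadate(II).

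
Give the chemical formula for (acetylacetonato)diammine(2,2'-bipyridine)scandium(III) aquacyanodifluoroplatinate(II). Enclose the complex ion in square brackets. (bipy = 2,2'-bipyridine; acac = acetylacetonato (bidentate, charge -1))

[Sc(acac)(bipy)(NH3)2][Pt(CN)F2(H2O)]2

Cation [Sc…]: ligand charges -1, Sc(III) ⇒ ion charge 2+.
Anion [Pt…]: ligand charges -3, Pt(II) ⇒ ion charge 1−.
One 2+ cation requires 2 of the 1− anion.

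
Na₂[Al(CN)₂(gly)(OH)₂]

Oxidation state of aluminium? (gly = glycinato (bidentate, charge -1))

+3

2 sodium outside the brackets (+1 each) → the complex ion is 2−.
Ligand charges: 2×OH = -2; 1×gly = -1; 2×CN = -2; sum -5.
Al + (-5) = 2− ⇒ Al is +3.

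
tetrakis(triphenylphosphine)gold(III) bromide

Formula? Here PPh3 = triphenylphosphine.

[Au(PPh3)4]Br3

Ligands: 4 triphenylphosphine (PPh3, neutral). Ligand charge sum = 0.
With Au in oxidation state +3, the complex ion is [Au...]^3+.
Charge balance with bromide (-1) requires 1 complex ion per 3 bromide.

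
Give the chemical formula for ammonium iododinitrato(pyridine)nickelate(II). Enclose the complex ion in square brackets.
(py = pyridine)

NH4[NiI(NO3)2(py)]

Ligands: 2 nitrato (NO3, -1), 1 iodo (I, -1), 1 pyridine (py, neutral). Ligand charge sum = -3.
Charge balance with ammonium (+1) requires 1 complex ion per 1 ammonium.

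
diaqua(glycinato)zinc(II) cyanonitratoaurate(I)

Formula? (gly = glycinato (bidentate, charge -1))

[Zn(gly)(H2O)2][Au(CN)(NO3)]

Cation [Zn…]: ligand charges -1, Zn(II) ⇒ ion charge 1+.
Anion [Au…]: ligand charges -2, Au(I) ⇒ ion charge 1−.
One 1+ cation balances one 1− anion.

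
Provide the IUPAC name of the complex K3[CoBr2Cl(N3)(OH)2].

potassium azidodibromochlorodihydroxocobaltate(III)

The 3 potassium counter-ions carry a total charge of +3, so each complex ion is 3−.
Ligand charges: 2×bromo (-1 each), 1×chloro (-1 each), 2×hydroxo (-1 each), 1×azido (-1 each); total -6. So Co + (-6) = 3−, giving Co = +3.
Ligands are named alphabetically: azido before bromo before chloro before hydroxo.
The complex ion is anionic, so cobalt takes the -ate form cobaltate(III).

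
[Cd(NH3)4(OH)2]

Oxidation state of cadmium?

No counter-ion: the bracketed complex is neutral.
Ligand charges: 2×OH = -2; 4×NH3 neutral; sum -2.
Cd + (-2) = 0 ⇒ Cd is +2.

+2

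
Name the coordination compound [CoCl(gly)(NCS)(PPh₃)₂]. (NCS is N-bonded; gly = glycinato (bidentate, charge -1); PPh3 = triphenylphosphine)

chloro(glycinato)isothiocyanatobis(triphenylphosphine)cobalt(III)

There is no counter-ion, so the complex is neutral overall.
Ligand charges: 1×isothiocyanato (-1 each), 1×chloro (-1 each), 1×glycinato (-1 each), 2×triphenylphosphine (neutral); total -3. So Co + (-3) = 0, giving Co = +3.
Ligands are named alphabetically: chloro before glycinato before isothiocyanato before triphenylphosphine.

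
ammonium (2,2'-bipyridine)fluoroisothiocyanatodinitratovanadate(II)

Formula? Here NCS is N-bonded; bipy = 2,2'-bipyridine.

(NH4)2[V(bipy)F(NCS)(NO3)2]

Ligands: 1 isothiocyanato (NCS, -1), 1 2,2'-bipyridine (bipy, neutral), 2 nitrato (NO3, -1), 1 fluoro (F, -1). Ligand charge sum = -4.
Charge balance with ammonium (+1) requires 1 complex ion per 2 ammonium.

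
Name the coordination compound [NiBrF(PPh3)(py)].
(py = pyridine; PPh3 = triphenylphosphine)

There is no counter-ion, so the complex is neutral overall.
Ligand charges: 1×bromo (-1 each), 1×pyridine (neutral), 1×fluoro (-1 each), 1×triphenylphosphine (neutral); total -2. So Ni + (-2) = 0, giving Ni = +2.
Ligands are named alphabetically: bromo before fluoro before pyridine before triphenylphosphine.

bromofluoro(pyridine)(triphenylphosphine)nickel(II)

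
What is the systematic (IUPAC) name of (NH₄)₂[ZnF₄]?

The 2 ammonium counter-ions carry a total charge of +2, so each complex ion is 2−.
Ligand charges: 4×fluoro (-1 each); total -4. So Zn + (-4) = 2−, giving Zn = +2.
The complex ion is anionic, so zinc takes the -ate form zincate(II).

ammonium tetrafluorozincate(II)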